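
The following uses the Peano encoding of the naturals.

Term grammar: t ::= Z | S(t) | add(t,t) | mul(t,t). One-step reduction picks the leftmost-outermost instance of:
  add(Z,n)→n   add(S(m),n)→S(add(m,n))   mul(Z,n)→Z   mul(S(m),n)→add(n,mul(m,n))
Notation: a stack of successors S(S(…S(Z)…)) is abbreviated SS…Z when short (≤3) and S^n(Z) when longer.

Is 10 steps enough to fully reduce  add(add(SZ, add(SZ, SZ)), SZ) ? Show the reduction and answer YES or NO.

Answer: YES — reaches normal form S^4(Z) in 8 ≤ 10 steps

Working:
  start: add(add(SZ, add(SZ, SZ)), SZ)
  →1  add(S(add(Z, add(SZ, SZ))), SZ)
  →2  S(add(add(Z, add(SZ, SZ)), SZ))
  →3  S(add(add(SZ, SZ), SZ))
  →4  S(add(S(add(Z, SZ)), SZ))
  →5  S(S(add(add(Z, SZ), SZ)))
  →6  S(S(add(SZ, SZ)))
  →7  S(S(S(add(Z, SZ))))
  →8  S^4(Z)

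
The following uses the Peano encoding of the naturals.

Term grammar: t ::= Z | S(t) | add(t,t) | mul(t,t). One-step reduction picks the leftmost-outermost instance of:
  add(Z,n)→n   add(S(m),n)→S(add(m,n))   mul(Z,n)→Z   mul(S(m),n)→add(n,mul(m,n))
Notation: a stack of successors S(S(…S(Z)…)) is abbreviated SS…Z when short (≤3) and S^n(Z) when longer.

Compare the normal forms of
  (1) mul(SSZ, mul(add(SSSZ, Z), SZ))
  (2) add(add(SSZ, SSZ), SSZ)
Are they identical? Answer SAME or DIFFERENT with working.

Term A:
  start: mul(SSZ, mul(add(SSSZ, Z), SZ))
  [1] add(mul(add(SSSZ, Z), SZ), mul(SZ, mul(add(SSSZ, Z), SZ)))
  [2] add(mul(S(add(SSZ, Z)), SZ), mul(SZ, mul(add(SSSZ, Z), SZ)))
  [3] add(add(SZ, mul(add(SSZ, Z), SZ)), mul(SZ, mul(add(SSSZ, Z), SZ)))
  [4] add(S(add(Z, mul(add(SSZ, Z), SZ))), mul(SZ, mul(add(SSSZ, Z), SZ)))
  [5] S(add(add(Z, mul(add(SSZ, Z), SZ)), mul(SZ, mul(add(SSSZ, Z), SZ))))
  [6] S(add(mul(add(SSZ, Z), SZ), mul(SZ, mul(add(SSSZ, Z), SZ))))
  [7] S(add(mul(S(add(SZ, Z)), SZ), mul(SZ, mul(add(SSSZ, Z), SZ))))
  [8] S(add(add(SZ, mul(add(SZ, Z), SZ)), mul(SZ, mul(add(SSSZ, Z), SZ))))
  [9] S(add(S(add(Z, mul(add(SZ, Z), SZ))), mul(SZ, mul(add(SSSZ, Z), SZ))))
  [10] S(S(add(add(Z, mul(add(SZ, Z), SZ)), mul(SZ, mul(add(SSSZ, Z), SZ)))))
  [11] S(S(add(mul(add(SZ, Z), SZ), mul(SZ, mul(add(SSSZ, Z), SZ)))))
  [12] S(S(add(mul(S(add(Z, Z)), SZ), mul(SZ, mul(add(SSSZ, Z), SZ)))))
  [13] S(S(add(add(SZ, mul(add(Z, Z), SZ)), mul(SZ, mul(add(SSSZ, Z), SZ)))))
  [14] S(S(add(S(add(Z, mul(add(Z, Z), SZ))), mul(SZ, mul(add(SSSZ, Z), SZ)))))
  [15] S(S(S(add(add(Z, mul(add(Z, Z), SZ)), mul(SZ, mul(add(SSSZ, Z), SZ))))))
  [16] S(S(S(add(mul(add(Z, Z), SZ), mul(SZ, mul(add(SSSZ, Z), SZ))))))
  [17] S(S(S(add(mul(Z, SZ), mul(SZ, mul(add(SSSZ, Z), SZ))))))
  [18] S(S(S(add(Z, mul(SZ, mul(add(SSSZ, Z), SZ))))))
  [19] S(S(S(mul(SZ, mul(add(SSSZ, Z), SZ)))))
  [20] S(S(S(add(mul(add(SSSZ, Z), SZ), mul(Z, mul(add(SSSZ, Z), SZ))))))
  [21] S(S(S(add(mul(S(add(SSZ, Z)), SZ), mul(Z, mul(add(SSSZ, Z), SZ))))))
  [22] S(S(S(add(add(SZ, mul(add(SSZ, Z), SZ)), mul(Z, mul(add(SSSZ, Z), SZ))))))
  [23] S(S(S(add(S(add(Z, mul(add(SSZ, Z), SZ))), mul(Z, mul(add(SSSZ, Z), SZ))))))
  [24] S(S(S(S(add(add(Z, mul(add(SSZ, Z), SZ)), mul(Z, mul(add(SSSZ, Z), SZ)))))))
  [25] S(S(S(S(add(mul(add(SSZ, Z), SZ), mul(Z, mul(add(SSSZ, Z), SZ)))))))
  [26] S(S(S(S(add(mul(S(add(SZ, Z)), SZ), mul(Z, mul(add(SSSZ, Z), SZ)))))))
  [27] S(S(S(S(add(add(SZ, mul(add(SZ, Z), SZ)), mul(Z, mul(add(SSSZ, Z), SZ)))))))
  [28] S(S(S(S(add(S(add(Z, mul(add(SZ, Z), SZ))), mul(Z, mul(add(SSSZ, Z), SZ)))))))
  [29] S(S(S(S(S(add(add(Z, mul(add(SZ, Z), SZ)), mul(Z, mul(add(SSSZ, Z), SZ))))))))
  [30] S(S(S(S(S(add(mul(add(SZ, Z), SZ), mul(Z, mul(add(SSSZ, Z), SZ))))))))
  [31] S(S(S(S(S(add(mul(S(add(Z, Z)), SZ), mul(Z, mul(add(SSSZ, Z), SZ))))))))
  [32] S(S(S(S(S(add(add(SZ, mul(add(Z, Z), SZ)), mul(Z, mul(add(SSSZ, Z), SZ))))))))
  [33] S(S(S(S(S(add(S(add(Z, mul(add(Z, Z), SZ))), mul(Z, mul(add(SSSZ, Z), SZ))))))))
  [34] S(S(S(S(S(S(add(add(Z, mul(add(Z, Z), SZ)), mul(Z, mul(add(SSSZ, Z), SZ)))))))))
  [35] S(S(S(S(S(S(add(mul(add(Z, Z), SZ), mul(Z, mul(add(SSSZ, Z), SZ)))))))))
  [36] S(S(S(S(S(S(add(mul(Z, SZ), mul(Z, mul(add(SSSZ, Z), SZ)))))))))
  [37] S(S(S(S(S(S(add(Z, mul(Z, mul(add(SSSZ, Z), SZ)))))))))
  [38] S(S(S(S(S(S(mul(Z, mul(add(SSSZ, Z), SZ))))))))
  [39] S^6(Z)

Term B:
  start: add(add(SSZ, SSZ), SSZ)
  [1] add(S(add(SZ, SSZ)), SSZ)
  [2] S(add(add(SZ, SSZ), SSZ))
  [3] S(add(S(add(Z, SSZ)), SSZ))
  [4] S(S(add(add(Z, SSZ), SSZ)))
  [5] S(S(add(SSZ, SSZ)))
  [6] S(S(S(add(SZ, SSZ))))
  [7] S(S(S(S(add(Z, SSZ)))))
  [8] S^6(Z)

Answer: SAME — A ⇓ S^6(Z), B ⇓ S^6(Z)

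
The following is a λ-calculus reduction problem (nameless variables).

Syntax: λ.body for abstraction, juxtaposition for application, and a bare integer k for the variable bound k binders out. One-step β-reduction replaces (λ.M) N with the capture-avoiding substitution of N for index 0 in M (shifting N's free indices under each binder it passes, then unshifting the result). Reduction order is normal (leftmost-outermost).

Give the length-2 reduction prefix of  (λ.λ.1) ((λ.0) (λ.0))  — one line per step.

  start: (λ.λ.1) ((λ.0) (λ.0))
  step 1: λ.(λ.0) (λ.0)
  step 2: λ.λ.0

Answer: after 2 steps: λ.λ.0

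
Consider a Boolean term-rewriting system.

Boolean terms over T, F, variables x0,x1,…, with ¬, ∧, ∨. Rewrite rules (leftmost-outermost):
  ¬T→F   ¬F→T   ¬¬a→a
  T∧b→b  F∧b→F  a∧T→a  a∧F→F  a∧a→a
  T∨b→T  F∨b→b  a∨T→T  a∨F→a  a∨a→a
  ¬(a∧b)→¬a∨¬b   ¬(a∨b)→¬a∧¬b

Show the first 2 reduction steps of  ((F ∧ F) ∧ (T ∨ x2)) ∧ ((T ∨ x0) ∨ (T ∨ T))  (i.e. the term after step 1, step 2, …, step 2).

Answer: after 2 steps: F ∧ ((T ∨ x0) ∨ (T ∨ T))

Reduction:
  start: ((F ∧ F) ∧ (T ∨ x2)) ∧ ((T ∨ x0) ∨ (T ∨ T))
  →1  (F ∧ (T ∨ x2)) ∧ ((T ∨ x0) ∨ (T ∨ T))
  →2  F ∧ ((T ∨ x0) ∨ (T ∨ T))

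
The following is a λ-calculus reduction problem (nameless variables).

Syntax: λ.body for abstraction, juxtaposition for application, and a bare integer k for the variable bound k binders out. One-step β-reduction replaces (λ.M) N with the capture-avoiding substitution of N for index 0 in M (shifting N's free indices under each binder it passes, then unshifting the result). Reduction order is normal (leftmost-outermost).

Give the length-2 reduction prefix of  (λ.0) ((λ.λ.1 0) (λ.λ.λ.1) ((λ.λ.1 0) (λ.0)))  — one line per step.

Answer: after 2 steps: (λ.(λ.λ.λ.1) 0) ((λ.λ.1 0) (λ.0))

Working:
  start: (λ.0) ((λ.λ.1 0) (λ.λ.λ.1) ((λ.λ.1 0) (λ.0)))
  step 1: (λ.λ.1 0) (λ.λ.λ.1) ((λ.λ.1 0) (λ.0))
  step 2: (λ.(λ.λ.λ.1) 0) ((λ.λ.1 0) (λ.0))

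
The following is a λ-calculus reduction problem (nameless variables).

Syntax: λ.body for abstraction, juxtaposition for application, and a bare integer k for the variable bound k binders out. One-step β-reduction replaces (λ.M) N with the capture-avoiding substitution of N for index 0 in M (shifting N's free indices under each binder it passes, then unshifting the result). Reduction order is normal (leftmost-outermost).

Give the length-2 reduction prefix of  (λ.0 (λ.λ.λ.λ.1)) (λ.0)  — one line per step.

Answer: after 2 steps: λ.λ.λ.λ.1

Working:
  start: (λ.0 (λ.λ.λ.λ.1)) (λ.0)
  step 1: (λ.0) (λ.λ.λ.λ.1)
  step 2: λ.λ.λ.λ.1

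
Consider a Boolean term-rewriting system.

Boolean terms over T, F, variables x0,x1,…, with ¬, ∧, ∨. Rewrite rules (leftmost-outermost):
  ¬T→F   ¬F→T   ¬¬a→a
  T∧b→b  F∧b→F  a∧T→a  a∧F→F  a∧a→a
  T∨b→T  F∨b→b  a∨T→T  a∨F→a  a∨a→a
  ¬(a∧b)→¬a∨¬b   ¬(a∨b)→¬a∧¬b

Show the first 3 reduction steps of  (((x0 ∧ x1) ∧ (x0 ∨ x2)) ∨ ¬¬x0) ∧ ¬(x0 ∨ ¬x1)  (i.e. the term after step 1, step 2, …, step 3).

  start: (((x0 ∧ x1) ∧ (x0 ∨ x2)) ∨ ¬¬x0) ∧ ¬(x0 ∨ ¬x1)
  [1] (((x0 ∧ x1) ∧ (x0 ∨ x2)) ∨ x0) ∧ ¬(x0 ∨ ¬x1)
  [2] (((x0 ∧ x1) ∧ (x0 ∨ x2)) ∨ x0) ∧ (¬x0 ∧ ¬¬x1)
  [3] (((x0 ∧ x1) ∧ (x0 ∨ x2)) ∨ x0) ∧ (¬x0 ∧ x1)

Answer: after 3 steps: (((x0 ∧ x1) ∧ (x0 ∨ x2)) ∨ x0) ∧ (¬x0 ∧ x1)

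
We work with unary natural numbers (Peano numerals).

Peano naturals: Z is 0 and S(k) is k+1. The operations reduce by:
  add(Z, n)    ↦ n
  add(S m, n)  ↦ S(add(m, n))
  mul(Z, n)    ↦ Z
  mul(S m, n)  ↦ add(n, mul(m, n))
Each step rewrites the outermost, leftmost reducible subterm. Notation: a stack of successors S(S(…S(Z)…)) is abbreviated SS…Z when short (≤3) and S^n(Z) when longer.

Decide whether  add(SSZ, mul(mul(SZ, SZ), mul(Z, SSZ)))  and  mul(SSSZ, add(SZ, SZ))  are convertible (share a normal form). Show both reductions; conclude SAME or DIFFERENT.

Term A:
  start: add(SSZ, mul(mul(SZ, SZ), mul(Z, SSZ)))
  step 1: S(add(SZ, mul(mul(SZ, SZ), mul(Z, SSZ))))
  step 2: S(S(add(Z, mul(mul(SZ, SZ), mul(Z, SSZ)))))
  step 3: S(S(mul(mul(SZ, SZ), mul(Z, SSZ))))
  step 4: S(S(mul(add(SZ, mul(Z, SZ)), mul(Z, SSZ))))
  step 5: S(S(mul(S(add(Z, mul(Z, SZ))), mul(Z, SSZ))))
  step 6: S(S(add(mul(Z, SSZ), mul(add(Z, mul(Z, SZ)), mul(Z, SSZ)))))
  step 7: S(S(add(Z, mul(add(Z, mul(Z, SZ)), mul(Z, SSZ)))))
  step 8: S(S(mul(add(Z, mul(Z, SZ)), mul(Z, SSZ))))
  step 9: S(S(mul(mul(Z, SZ), mul(Z, SSZ))))
  step 10: S(S(mul(Z, mul(Z, SSZ))))
  step 11: SSZ

Term B:
  start: mul(SSSZ, add(SZ, SZ))
  step 1: add(add(SZ, SZ), mul(SSZ, add(SZ, SZ)))
  step 2: add(S(add(Z, SZ)), mul(SSZ, add(SZ, SZ)))
  step 3: S(add(add(Z, SZ), mul(SSZ, add(SZ, SZ))))
  step 4: S(add(SZ, mul(SSZ, add(SZ, SZ))))
  step 5: S(S(add(Z, mul(SSZ, add(SZ, SZ)))))
  step 6: S(S(mul(SSZ, add(SZ, SZ))))
  step 7: S(S(add(add(SZ, SZ), mul(SZ, add(SZ, SZ)))))
  step 8: S(S(add(S(add(Z, SZ)), mul(SZ, add(SZ, SZ)))))
  step 9: S(S(S(add(add(Z, SZ), mul(SZ, add(SZ, SZ))))))
  step 10: S(S(S(add(SZ, mul(SZ, add(SZ, SZ))))))
  step 11: S(S(S(S(add(Z, mul(SZ, add(SZ, SZ)))))))
  step 12: S(S(S(S(mul(SZ, add(SZ, SZ))))))
  step 13: S(S(S(S(add(add(SZ, SZ), mul(Z, add(SZ, SZ)))))))
  step 14: S(S(S(S(add(S(add(Z, SZ)), mul(Z, add(SZ, SZ)))))))
  step 15: S(S(S(S(S(add(add(Z, SZ), mul(Z, add(SZ, SZ))))))))
  step 16: S(S(S(S(S(add(SZ, mul(Z, add(SZ, SZ))))))))
  step 17: S(S(S(S(S(S(add(Z, mul(Z, add(SZ, SZ)))))))))
  step 18: S(S(S(S(S(S(mul(Z, add(SZ, SZ))))))))
  step 19: S^6(Z)

Answer: DIFFERENT — A ⇓ SSZ, B ⇓ S^6(Z)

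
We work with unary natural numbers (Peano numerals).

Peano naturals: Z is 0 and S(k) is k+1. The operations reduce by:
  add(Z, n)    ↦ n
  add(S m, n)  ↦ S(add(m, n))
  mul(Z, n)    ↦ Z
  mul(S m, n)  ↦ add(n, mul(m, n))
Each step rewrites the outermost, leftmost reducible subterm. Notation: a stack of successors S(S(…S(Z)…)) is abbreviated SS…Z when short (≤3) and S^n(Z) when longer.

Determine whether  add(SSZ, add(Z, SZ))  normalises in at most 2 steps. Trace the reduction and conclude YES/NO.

  start: add(SSZ, add(Z, SZ))
  step 1: S(add(SZ, add(Z, SZ)))
  step 2: S(S(add(Z, add(Z, SZ))))

Answer: NO — after 2 steps the term is S(S(add(Z, add(Z, SZ)))), not yet normal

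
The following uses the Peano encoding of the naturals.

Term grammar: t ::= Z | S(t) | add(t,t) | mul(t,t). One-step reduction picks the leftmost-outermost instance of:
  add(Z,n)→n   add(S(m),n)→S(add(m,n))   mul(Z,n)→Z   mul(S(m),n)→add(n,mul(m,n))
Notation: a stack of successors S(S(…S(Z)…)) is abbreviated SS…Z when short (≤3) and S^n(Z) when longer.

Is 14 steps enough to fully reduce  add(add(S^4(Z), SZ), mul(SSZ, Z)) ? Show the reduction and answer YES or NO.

  start: add(add(S^4(Z), SZ), mul(SSZ, Z))
  step 1: add(S(add(SSSZ, SZ)), mul(SSZ, Z))
  step 2: S(add(add(SSSZ, SZ), mul(SSZ, Z)))
  step 3: S(add(S(add(SSZ, SZ)), mul(SSZ, Z)))
  step 4: S(S(add(add(SSZ, SZ), mul(SSZ, Z))))
  step 5: S(S(add(S(add(SZ, SZ)), mul(SSZ, Z))))
  step 6: S(S(S(add(add(SZ, SZ), mul(SSZ, Z)))))
  step 7: S(S(S(add(S(add(Z, SZ)), mul(SSZ, Z)))))
  step 8: S(S(S(S(add(add(Z, SZ), mul(SSZ, Z))))))
  step 9: S(S(S(S(add(SZ, mul(SSZ, Z))))))
  step 10: S(S(S(S(S(add(Z, mul(SSZ, Z)))))))
  step 11: S(S(S(S(S(mul(SSZ, Z))))))
  step 12: S(S(S(S(S(add(Z, mul(SZ, Z)))))))
  step 13: S(S(S(S(S(mul(SZ, Z))))))
  step 14: S(S(S(S(S(add(Z, mul(Z, Z)))))))

Answer: NO — after 14 steps the term is S(S(S(S(S(add(Z, mul(Z, Z))))))), not yet normal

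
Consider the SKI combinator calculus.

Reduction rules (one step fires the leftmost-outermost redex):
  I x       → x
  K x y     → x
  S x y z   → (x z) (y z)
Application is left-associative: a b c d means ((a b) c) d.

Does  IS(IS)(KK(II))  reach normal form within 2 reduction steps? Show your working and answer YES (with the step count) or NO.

Answer: NO — after 2 steps the term is SS(KK(II)), not yet normal

Working:
  start: IS(IS)(KK(II))
  [1] S(IS)(KK(II))
  [2] SS(KK(II))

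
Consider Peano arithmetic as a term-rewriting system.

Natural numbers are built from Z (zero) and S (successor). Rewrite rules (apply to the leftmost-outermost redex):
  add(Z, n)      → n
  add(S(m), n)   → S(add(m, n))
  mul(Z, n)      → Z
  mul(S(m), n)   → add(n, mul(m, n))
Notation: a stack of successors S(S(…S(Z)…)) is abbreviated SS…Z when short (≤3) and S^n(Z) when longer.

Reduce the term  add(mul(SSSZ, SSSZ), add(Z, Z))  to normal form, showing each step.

Answer: normal form = S^9(Z)  (in 27 steps)

Reduction:
  start: add(mul(SSSZ, SSSZ), add(Z, Z))
  →1  add(add(SSSZ, mul(SSZ, SSSZ)), add(Z, Z))
  →2  add(S(add(SSZ, mul(SSZ, SSSZ))), add(Z, Z))
  →3  S(add(add(SSZ, mul(SSZ, SSSZ)), add(Z, Z)))
  →4  S(add(S(add(SZ, mul(SSZ, SSSZ))), add(Z, Z)))
  →5  S(S(add(add(SZ, mul(SSZ, SSSZ)), add(Z, Z))))
  →6  S(S(add(S(add(Z, mul(SSZ, SSSZ))), add(Z, Z))))
  →7  S(S(S(add(add(Z, mul(SSZ, SSSZ)), add(Z, Z)))))
  →8  S(S(S(add(mul(SSZ, SSSZ), add(Z, Z)))))
  →9  S(S(S(add(add(SSSZ, mul(SZ, SSSZ)), add(Z, Z)))))
  →10  S(S(S(add(S(add(SSZ, mul(SZ, SSSZ))), add(Z, Z)))))
  →11  S(S(S(S(add(add(SSZ, mul(SZ, SSSZ)), add(Z, Z))))))
  →12  S(S(S(S(add(S(add(SZ, mul(SZ, SSSZ))), add(Z, Z))))))
  →13  S(S(S(S(S(add(add(SZ, mul(SZ, SSSZ)), add(Z, Z)))))))
  →14  S(S(S(S(S(add(S(add(Z, mul(SZ, SSSZ))), add(Z, Z)))))))
  →15  S(S(S(S(S(S(add(add(Z, mul(SZ, SSSZ)), add(Z, Z))))))))
  →16  S(S(S(S(S(S(add(mul(SZ, SSSZ), add(Z, Z))))))))
  →17  S(S(S(S(S(S(add(add(SSSZ, mul(Z, SSSZ)), add(Z, Z))))))))
  →18  S(S(S(S(S(S(add(S(add(SSZ, mul(Z, SSSZ))), add(Z, Z))))))))
  →19  S(S(S(S(S(S(S(add(add(SSZ, mul(Z, SSSZ)), add(Z, Z)))))))))
  →20  S(S(S(S(S(S(S(add(S(add(SZ, mul(Z, SSSZ))), add(Z, Z)))))))))
  →21  S(S(S(S(S(S(S(S(add(add(SZ, mul(Z, SSSZ)), add(Z, Z))))))))))
  →22  S(S(S(S(S(S(S(S(add(S(add(Z, mul(Z, SSSZ))), add(Z, Z))))))))))
  →23  S(S(S(S(S(S(S(S(S(add(add(Z, mul(Z, SSSZ)), add(Z, Z)))))))))))
  →24  S(S(S(S(S(S(S(S(S(add(mul(Z, SSSZ), add(Z, Z)))))))))))
  →25  S(S(S(S(S(S(S(S(S(add(Z, add(Z, Z)))))))))))
  →26  S(S(S(S(S(S(S(S(S(add(Z, Z))))))))))
  →27  S^9(Z)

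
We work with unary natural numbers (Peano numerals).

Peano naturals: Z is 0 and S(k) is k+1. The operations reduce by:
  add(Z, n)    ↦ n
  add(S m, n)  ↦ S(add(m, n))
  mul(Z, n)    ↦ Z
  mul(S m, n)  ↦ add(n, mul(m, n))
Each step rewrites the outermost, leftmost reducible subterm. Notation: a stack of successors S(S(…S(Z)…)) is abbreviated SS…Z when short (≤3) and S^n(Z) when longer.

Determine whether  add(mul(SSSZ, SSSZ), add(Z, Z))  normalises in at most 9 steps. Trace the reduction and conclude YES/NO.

Answer: NO — after 9 steps the term is S(S(S(add(add(SSSZ, mul(SZ, SSSZ)), add(Z, Z))))), not yet normal

Working:
  start: add(mul(SSSZ, SSSZ), add(Z, Z))
  →1  add(add(SSSZ, mul(SSZ, SSSZ)), add(Z, Z))
  →2  add(S(add(SSZ, mul(SSZ, SSSZ))), add(Z, Z))
  →3  S(add(add(SSZ, mul(SSZ, SSSZ)), add(Z, Z)))
  →4  S(add(S(add(SZ, mul(SSZ, SSSZ))), add(Z, Z)))
  →5  S(S(add(add(SZ, mul(SSZ, SSSZ)), add(Z, Z))))
  →6  S(S(add(S(add(Z, mul(SSZ, SSSZ))), add(Z, Z))))
  →7  S(S(S(add(add(Z, mul(SSZ, SSSZ)), add(Z, Z)))))
  →8  S(S(S(add(mul(SSZ, SSSZ), add(Z, Z)))))
  →9  S(S(S(add(add(SSSZ, mul(SZ, SSSZ)), add(Z, Z)))))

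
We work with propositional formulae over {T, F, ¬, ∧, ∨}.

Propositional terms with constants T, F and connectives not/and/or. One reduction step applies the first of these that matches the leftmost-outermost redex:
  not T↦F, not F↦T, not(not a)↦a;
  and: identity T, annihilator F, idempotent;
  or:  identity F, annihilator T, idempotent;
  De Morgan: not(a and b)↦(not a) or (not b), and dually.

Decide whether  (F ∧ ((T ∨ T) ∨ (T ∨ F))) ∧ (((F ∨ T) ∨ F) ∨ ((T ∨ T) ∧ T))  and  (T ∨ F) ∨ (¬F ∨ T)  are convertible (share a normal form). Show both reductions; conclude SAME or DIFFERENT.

Term A:
  start: (F ∧ ((T ∨ T) ∨ (T ∨ F))) ∧ (((F ∨ T) ∨ F) ∨ ((T ∨ T) ∧ T))
  [1] F ∧ (((F ∨ T) ∨ F) ∨ ((T ∨ T) ∧ T))
  [2] F

Term B:
  start: (T ∨ F) ∨ (¬F ∨ T)
  [1] T ∨ (¬F ∨ T)
  [2] T

Answer: DIFFERENT — A ⇓ F, B ⇓ T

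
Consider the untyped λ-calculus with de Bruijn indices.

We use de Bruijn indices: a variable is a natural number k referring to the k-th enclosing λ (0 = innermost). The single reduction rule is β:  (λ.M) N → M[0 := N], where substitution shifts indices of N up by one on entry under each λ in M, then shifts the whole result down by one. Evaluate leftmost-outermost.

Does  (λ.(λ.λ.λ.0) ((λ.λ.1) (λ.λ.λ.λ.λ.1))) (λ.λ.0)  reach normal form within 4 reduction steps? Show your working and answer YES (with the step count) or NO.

  start: (λ.(λ.λ.λ.0) ((λ.λ.1) (λ.λ.λ.λ.λ.1))) (λ.λ.0)
  →1  (λ.λ.λ.0) ((λ.λ.1) (λ.λ.λ.λ.λ.1))
  →2  λ.λ.0

Answer: YES — reaches normal form λ.λ.0 in 2 ≤ 4 steps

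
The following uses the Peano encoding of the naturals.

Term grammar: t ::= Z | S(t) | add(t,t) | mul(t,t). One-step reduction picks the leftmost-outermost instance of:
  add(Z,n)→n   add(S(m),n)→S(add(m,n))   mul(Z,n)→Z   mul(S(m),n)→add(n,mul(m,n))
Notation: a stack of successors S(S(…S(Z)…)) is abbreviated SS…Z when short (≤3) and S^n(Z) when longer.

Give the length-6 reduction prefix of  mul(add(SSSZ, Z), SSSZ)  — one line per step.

Answer: after 6 steps: S(S(S(mul(add(SSZ, Z), SSSZ))))

Working:
  start: mul(add(SSSZ, Z), SSSZ)
  →1  mul(S(add(SSZ, Z)), SSSZ)
  →2  add(SSSZ, mul(add(SSZ, Z), SSSZ))
  →3  S(add(SSZ, mul(add(SSZ, Z), SSSZ)))
  →4  S(S(add(SZ, mul(add(SSZ, Z), SSSZ))))
  →5  S(S(S(add(Z, mul(add(SSZ, Z), SSSZ)))))
  →6  S(S(S(mul(add(SSZ, Z), SSSZ))))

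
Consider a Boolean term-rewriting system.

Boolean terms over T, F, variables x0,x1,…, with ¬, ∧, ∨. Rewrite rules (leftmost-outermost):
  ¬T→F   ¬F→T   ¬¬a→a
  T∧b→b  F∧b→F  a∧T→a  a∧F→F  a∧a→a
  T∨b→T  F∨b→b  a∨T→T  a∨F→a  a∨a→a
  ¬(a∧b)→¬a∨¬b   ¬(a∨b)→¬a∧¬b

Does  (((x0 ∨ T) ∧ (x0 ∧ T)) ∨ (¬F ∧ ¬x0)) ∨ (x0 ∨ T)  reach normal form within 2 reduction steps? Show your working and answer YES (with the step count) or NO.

  start: (((x0 ∨ T) ∧ (x0 ∧ T)) ∨ (¬F ∧ ¬x0)) ∨ (x0 ∨ T)
  [1] ((T ∧ (x0 ∧ T)) ∨ (¬F ∧ ¬x0)) ∨ (x0 ∨ T)
  [2] ((x0 ∧ T) ∨ (¬F ∧ ¬x0)) ∨ (x0 ∨ T)

Answer: NO — after 2 steps the term is ((x0 ∧ T) ∨ (¬F ∧ ¬x0)) ∨ (x0 ∨ T), not yet normal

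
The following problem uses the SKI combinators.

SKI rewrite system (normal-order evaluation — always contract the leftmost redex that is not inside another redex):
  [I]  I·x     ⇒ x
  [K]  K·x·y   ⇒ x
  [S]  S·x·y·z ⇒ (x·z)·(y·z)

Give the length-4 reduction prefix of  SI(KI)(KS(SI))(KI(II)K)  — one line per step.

Answer: after 4 steps: SI(KI(II)K)

Derivation:
  start: SI(KI)(KS(SI))(KI(II)K)
  →1  I(KS(SI))(KI(KS(SI)))(KI(II)K)
  →2  KS(SI)(KI(KS(SI)))(KI(II)K)
  →3  S(KI(KS(SI)))(KI(II)K)
  →4  SI(KI(II)K)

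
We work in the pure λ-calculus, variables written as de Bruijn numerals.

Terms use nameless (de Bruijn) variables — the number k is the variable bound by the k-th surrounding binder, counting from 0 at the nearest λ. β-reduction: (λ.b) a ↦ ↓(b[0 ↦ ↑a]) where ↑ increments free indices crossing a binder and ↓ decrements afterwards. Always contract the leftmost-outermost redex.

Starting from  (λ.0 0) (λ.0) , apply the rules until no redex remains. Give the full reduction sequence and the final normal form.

Answer: normal form = λ.0  (in 2 steps)

Reduction:
  start: (λ.0 0) (λ.0)
  →1  (λ.0) (λ.0)
  →2  λ.0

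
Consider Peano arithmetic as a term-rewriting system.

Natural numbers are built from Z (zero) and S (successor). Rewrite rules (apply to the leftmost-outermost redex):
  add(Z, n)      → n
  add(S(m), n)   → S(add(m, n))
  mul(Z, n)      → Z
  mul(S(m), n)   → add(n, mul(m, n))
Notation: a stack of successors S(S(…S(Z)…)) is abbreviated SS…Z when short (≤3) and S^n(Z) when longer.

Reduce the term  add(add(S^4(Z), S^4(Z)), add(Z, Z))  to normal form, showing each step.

Answer: normal form = S^8(Z)  (in 15 steps)

Working:
  start: add(add(S^4(Z), S^4(Z)), add(Z, Z))
  →1  add(S(add(SSSZ, S^4(Z))), add(Z, Z))
  →2  S(add(add(SSSZ, S^4(Z)), add(Z, Z)))
  →3  S(add(S(add(SSZ, S^4(Z))), add(Z, Z)))
  →4  S(S(add(add(SSZ, S^4(Z)), add(Z, Z))))
  →5  S(S(add(S(add(SZ, S^4(Z))), add(Z, Z))))
  →6  S(S(S(add(add(SZ, S^4(Z)), add(Z, Z)))))
  →7  S(S(S(add(S(add(Z, S^4(Z))), add(Z, Z)))))
  →8  S(S(S(S(add(add(Z, S^4(Z)), add(Z, Z))))))
  →9  S(S(S(S(add(S^4(Z), add(Z, Z))))))
  →10  S(S(S(S(S(add(SSSZ, add(Z, Z)))))))
  →11  S(S(S(S(S(S(add(SSZ, add(Z, Z))))))))
  →12  S(S(S(S(S(S(S(add(SZ, add(Z, Z)))))))))
  →13  S(S(S(S(S(S(S(S(add(Z, add(Z, Z))))))))))
  →14  S(S(S(S(S(S(S(S(add(Z, Z)))))))))
  →15  S^8(Z)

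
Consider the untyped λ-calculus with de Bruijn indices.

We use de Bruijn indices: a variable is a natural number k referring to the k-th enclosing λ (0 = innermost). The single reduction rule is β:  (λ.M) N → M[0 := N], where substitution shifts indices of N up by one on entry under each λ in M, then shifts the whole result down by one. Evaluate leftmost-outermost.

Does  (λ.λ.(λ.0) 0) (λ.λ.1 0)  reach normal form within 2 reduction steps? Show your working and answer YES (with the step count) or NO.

Answer: YES — reaches normal form λ.0 in 2 ≤ 2 steps

Derivation:
  start: (λ.λ.(λ.0) 0) (λ.λ.1 0)
  [1] λ.(λ.0) 0
  [2] λ.0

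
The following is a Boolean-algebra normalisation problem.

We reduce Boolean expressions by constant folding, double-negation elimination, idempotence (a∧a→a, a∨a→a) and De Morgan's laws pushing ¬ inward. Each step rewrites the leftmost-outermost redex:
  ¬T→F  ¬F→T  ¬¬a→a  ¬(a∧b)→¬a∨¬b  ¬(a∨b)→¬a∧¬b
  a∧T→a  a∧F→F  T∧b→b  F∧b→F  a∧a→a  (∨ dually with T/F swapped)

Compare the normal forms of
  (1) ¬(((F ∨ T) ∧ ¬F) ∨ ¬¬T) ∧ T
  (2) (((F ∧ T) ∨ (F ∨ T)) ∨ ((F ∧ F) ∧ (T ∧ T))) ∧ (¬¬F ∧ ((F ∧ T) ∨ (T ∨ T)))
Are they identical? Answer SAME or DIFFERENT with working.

Term A:
  start: ¬(((F ∨ T) ∧ ¬F) ∨ ¬¬T) ∧ T
  →1  ¬(((F ∨ T) ∧ ¬F) ∨ ¬¬T)
  →2  ¬((F ∨ T) ∧ ¬F) ∧ ¬¬¬T
  →3  (¬(F ∨ T) ∨ ¬¬F) ∧ ¬¬¬T
  →4  ((¬F ∧ ¬T) ∨ ¬¬F) ∧ ¬¬¬T
  →5  ((T ∧ ¬T) ∨ ¬¬F) ∧ ¬¬¬T
  →6  (¬T ∨ ¬¬F) ∧ ¬¬¬T
  →7  (F ∨ ¬¬F) ∧ ¬¬¬T
  →8  ¬¬F ∧ ¬¬¬T
  →9  F ∧ ¬¬¬T
  →10  F

Term B:
  start: (((F ∧ T) ∨ (F ∨ T)) ∨ ((F ∧ F) ∧ (T ∧ T))) ∧ (¬¬F ∧ ((F ∧ T) ∨ (T ∨ T)))
  →1  ((F ∨ (F ∨ T)) ∨ ((F ∧ F) ∧ (T ∧ T))) ∧ (¬¬F ∧ ((F ∧ T) ∨ (T ∨ T)))
  →2  ((F ∨ T) ∨ ((F ∧ F) ∧ (T ∧ T))) ∧ (¬¬F ∧ ((F ∧ T) ∨ (T ∨ T)))
  →3  (T ∨ ((F ∧ F) ∧ (T ∧ T))) ∧ (¬¬F ∧ ((F ∧ T) ∨ (T ∨ T)))
  →4  T ∧ (¬¬F ∧ ((F ∧ T) ∨ (T ∨ T)))
  →5  ¬¬F ∧ ((F ∧ T) ∨ (T ∨ T))
  →6  F ∧ ((F ∧ T) ∨ (T ∨ T))
  →7  F

Answer: SAME — A ⇓ F, B ⇓ F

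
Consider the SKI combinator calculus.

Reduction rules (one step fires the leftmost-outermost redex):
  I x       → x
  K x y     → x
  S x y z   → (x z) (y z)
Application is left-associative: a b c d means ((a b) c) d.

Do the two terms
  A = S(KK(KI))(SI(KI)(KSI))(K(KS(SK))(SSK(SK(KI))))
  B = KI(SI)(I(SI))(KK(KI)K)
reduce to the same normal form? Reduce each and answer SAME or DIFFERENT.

Term A:
  start: S(KK(KI))(SI(KI)(KSI))(K(KS(SK))(SSK(SK(KI))))
  →1  KK(KI)(K(KS(SK))(SSK(SK(KI))))(SI(KI)(KSI)(K(KS(SK))(SSK(SK(KI)))))
  →2  K(K(KS(SK))(SSK(SK(KI))))(SI(KI)(KSI)(K(KS(SK))(SSK(SK(KI)))))
  →3  K(KS(SK))(SSK(SK(KI)))
  →4  KS(SK)
  →5  S

Term B:
  start: KI(SI)(I(SI))(KK(KI)K)
  →1  I(I(SI))(KK(KI)K)
  →2  I(SI)(KK(KI)K)
  →3  SI(KK(KI)K)
  →4  SI(KK)

Answer: DIFFERENT — A ⇓ S, B ⇓ SI(KK)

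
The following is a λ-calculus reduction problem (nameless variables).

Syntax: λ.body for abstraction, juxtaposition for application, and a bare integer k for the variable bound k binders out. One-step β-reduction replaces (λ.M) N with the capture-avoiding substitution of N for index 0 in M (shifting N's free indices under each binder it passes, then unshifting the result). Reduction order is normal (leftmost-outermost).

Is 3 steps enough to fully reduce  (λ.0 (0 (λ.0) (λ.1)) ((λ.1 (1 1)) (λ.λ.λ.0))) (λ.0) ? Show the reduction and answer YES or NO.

  start: (λ.0 (0 (λ.0) (λ.1)) ((λ.1 (1 1)) (λ.λ.λ.0))) (λ.0)
  [1] (λ.0) ((λ.0) (λ.0) (λ.λ.0)) ((λ.(λ.0) ((λ.0) (λ.0))) (λ.λ.λ.0))
  [2] (λ.0) (λ.0) (λ.λ.0) ((λ.(λ.0) ((λ.0) (λ.0))) (λ.λ.λ.0))
  [3] (λ.0) (λ.λ.0) ((λ.(λ.0) ((λ.0) (λ.0))) (λ.λ.λ.0))

Answer: NO — after 3 steps the term is (λ.0) (λ.λ.0) ((λ.(λ.0) ((λ.0) (λ.0))) (λ.λ.λ.0)), not yet normal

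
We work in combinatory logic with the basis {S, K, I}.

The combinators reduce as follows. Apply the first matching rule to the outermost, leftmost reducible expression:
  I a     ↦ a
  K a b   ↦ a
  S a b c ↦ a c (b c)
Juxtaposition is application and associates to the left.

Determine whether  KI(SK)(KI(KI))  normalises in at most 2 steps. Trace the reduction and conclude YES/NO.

  start: KI(SK)(KI(KI))
  →1  I(KI(KI))
  →2  KI(KI)

Answer: NO — after 2 steps the term is KI(KI), not yet normal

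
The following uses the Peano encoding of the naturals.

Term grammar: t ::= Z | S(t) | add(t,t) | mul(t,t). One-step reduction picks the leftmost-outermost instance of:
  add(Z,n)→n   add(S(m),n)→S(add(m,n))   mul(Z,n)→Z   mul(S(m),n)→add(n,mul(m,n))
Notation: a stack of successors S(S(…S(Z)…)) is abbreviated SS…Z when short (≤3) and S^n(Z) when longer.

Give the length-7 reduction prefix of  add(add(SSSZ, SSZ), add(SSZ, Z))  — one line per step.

  start: add(add(SSSZ, SSZ), add(SSZ, Z))
  step 1: add(S(add(SSZ, SSZ)), add(SSZ, Z))
  step 2: S(add(add(SSZ, SSZ), add(SSZ, Z)))
  step 3: S(add(S(add(SZ, SSZ)), add(SSZ, Z)))
  step 4: S(S(add(add(SZ, SSZ), add(SSZ, Z))))
  step 5: S(S(add(S(add(Z, SSZ)), add(SSZ, Z))))
  step 6: S(S(S(add(add(Z, SSZ), add(SSZ, Z)))))
  step 7: S(S(S(add(SSZ, add(SSZ, Z)))))

Answer: after 7 steps: S(S(S(add(SSZ, add(SSZ, Z)))))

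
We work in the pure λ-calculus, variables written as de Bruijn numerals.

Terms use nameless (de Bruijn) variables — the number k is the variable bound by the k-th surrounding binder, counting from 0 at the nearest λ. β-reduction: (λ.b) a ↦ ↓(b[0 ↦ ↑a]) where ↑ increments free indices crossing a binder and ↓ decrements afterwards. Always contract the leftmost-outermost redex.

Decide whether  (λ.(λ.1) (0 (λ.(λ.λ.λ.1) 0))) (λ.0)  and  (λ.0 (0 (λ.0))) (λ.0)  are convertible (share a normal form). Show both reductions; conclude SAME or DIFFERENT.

Term A:
  start: (λ.(λ.1) (0 (λ.(λ.λ.λ.1) 0))) (λ.0)
  [1] (λ.λ.0) ((λ.0) (λ.(λ.λ.λ.1) 0))
  [2] λ.0

Term B:
  start: (λ.0 (0 (λ.0))) (λ.0)
  [1] (λ.0) ((λ.0) (λ.0))
  [2] (λ.0) (λ.0)
  [3] λ.0

Answer: SAME — A ⇓ λ.0, B ⇓ λ.0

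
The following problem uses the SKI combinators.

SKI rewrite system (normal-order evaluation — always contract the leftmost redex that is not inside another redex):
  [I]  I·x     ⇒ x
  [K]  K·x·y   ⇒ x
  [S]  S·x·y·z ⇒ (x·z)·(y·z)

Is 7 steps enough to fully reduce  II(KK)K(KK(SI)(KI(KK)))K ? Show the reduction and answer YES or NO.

Answer: YES — reaches normal form KI in 6 ≤ 7 steps

Working:
  start: II(KK)K(KK(SI)(KI(KK)))K
  [1] I(KK)K(KK(SI)(KI(KK)))K
  [2] KKK(KK(SI)(KI(KK)))K
  [3] K(KK(SI)(KI(KK)))K
  [4] KK(SI)(KI(KK))
  [5] K(KI(KK))
  [6] KI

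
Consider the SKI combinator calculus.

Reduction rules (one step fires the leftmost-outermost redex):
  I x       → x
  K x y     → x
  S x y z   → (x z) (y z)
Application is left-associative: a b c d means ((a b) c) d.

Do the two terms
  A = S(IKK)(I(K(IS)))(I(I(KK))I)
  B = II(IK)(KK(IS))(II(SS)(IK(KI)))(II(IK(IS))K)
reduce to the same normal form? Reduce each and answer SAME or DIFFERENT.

Term A:
  start: S(IKK)(I(K(IS)))(I(I(KK))I)
  →1  IKK(I(I(KK))I)(I(K(IS))(I(I(KK))I))
  →2  KK(I(I(KK))I)(I(K(IS))(I(I(KK))I))
  →3  K(I(K(IS))(I(I(KK))I))
  →4  K(K(IS)(I(I(KK))I))
  →5  K(IS)
  →6  KS

Term B:
  start: II(IK)(KK(IS))(II(SS)(IK(KI)))(II(IK(IS))K)
  →1  I(IK)(KK(IS))(II(SS)(IK(KI)))(II(IK(IS))K)
  →2  IK(KK(IS))(II(SS)(IK(KI)))(II(IK(IS))K)
  →3  K(KK(IS))(II(SS)(IK(KI)))(II(IK(IS))K)
  →4  KK(IS)(II(IK(IS))K)
  →5  K(II(IK(IS))K)
  →6  K(I(IK(IS))K)
  →7  K(IK(IS)K)
  →8  K(K(IS)K)
  →9  K(IS)
  →10  KS

Answer: SAME — A ⇓ KS, B ⇓ KS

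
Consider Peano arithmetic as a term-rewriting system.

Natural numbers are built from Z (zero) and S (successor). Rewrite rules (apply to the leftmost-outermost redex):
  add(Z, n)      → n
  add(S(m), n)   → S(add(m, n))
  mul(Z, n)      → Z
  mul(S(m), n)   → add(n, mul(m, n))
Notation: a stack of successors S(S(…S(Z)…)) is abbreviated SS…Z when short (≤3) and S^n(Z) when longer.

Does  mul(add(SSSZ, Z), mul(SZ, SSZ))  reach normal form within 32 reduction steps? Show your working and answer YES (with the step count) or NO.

  start: mul(add(SSSZ, Z), mul(SZ, SSZ))
  →1  mul(S(add(SSZ, Z)), mul(SZ, SSZ))
  →2  add(mul(SZ, SSZ), mul(add(SSZ, Z), mul(SZ, SSZ)))
  →3  add(add(SSZ, mul(Z, SSZ)), mul(add(SSZ, Z), mul(SZ, SSZ)))
  →4  add(S(add(SZ, mul(Z, SSZ))), mul(add(SSZ, Z), mul(SZ, SSZ)))
  →5  S(add(add(SZ, mul(Z, SSZ)), mul(add(SSZ, Z), mul(SZ, SSZ))))
  →6  S(add(S(add(Z, mul(Z, SSZ))), mul(add(SSZ, Z), mul(SZ, SSZ))))
  →7  S(S(add(add(Z, mul(Z, SSZ)), mul(add(SSZ, Z), mul(SZ, SSZ)))))
  →8  S(S(add(mul(Z, SSZ), mul(add(SSZ, Z), mul(SZ, SSZ)))))
  →9  S(S(add(Z, mul(add(SSZ, Z), mul(SZ, SSZ)))))
  →10  S(S(mul(add(SSZ, Z), mul(SZ, SSZ))))
  →11  S(S(mul(S(add(SZ, Z)), mul(SZ, SSZ))))
  →12  S(S(add(mul(SZ, SSZ), mul(add(SZ, Z), mul(SZ, SSZ)))))
  →13  S(S(add(add(SSZ, mul(Z, SSZ)), mul(add(SZ, Z), mul(SZ, SSZ)))))
  →14  S(S(add(S(add(SZ, mul(Z, SSZ))), mul(add(SZ, Z), mul(SZ, SSZ)))))
  →15  S(S(S(add(add(SZ, mul(Z, SSZ)), mul(add(SZ, Z), mul(SZ, SSZ))))))
  →16  S(S(S(add(S(add(Z, mul(Z, SSZ))), mul(add(SZ, Z), mul(SZ, SSZ))))))
  →17  S(S(S(S(add(add(Z, mul(Z, SSZ)), mul(add(SZ, Z), mul(SZ, SSZ)))))))
  →18  S(S(S(S(add(mul(Z, SSZ), mul(add(SZ, Z), mul(SZ, SSZ)))))))
  →19  S(S(S(S(add(Z, mul(add(SZ, Z), mul(SZ, SSZ)))))))
  →20  S(S(S(S(mul(add(SZ, Z), mul(SZ, SSZ))))))
  →21  S(S(S(S(mul(S(add(Z, Z)), mul(SZ, SSZ))))))
  →22  S(S(S(S(add(mul(SZ, SSZ), mul(add(Z, Z), mul(SZ, SSZ)))))))
  →23  S(S(S(S(add(add(SSZ, mul(Z, SSZ)), mul(add(Z, Z), mul(SZ, SSZ)))))))
  →24  S(S(S(S(add(S(add(SZ, mul(Z, SSZ))), mul(add(Z, Z), mul(SZ, SSZ)))))))
  →25  S(S(S(S(S(add(add(SZ, mul(Z, SSZ)), mul(add(Z, Z), mul(SZ, SSZ))))))))
  →26  S(S(S(S(S(add(S(add(Z, mul(Z, SSZ))), mul(add(Z, Z), mul(SZ, SSZ))))))))
  →27  S(S(S(S(S(S(add(add(Z, mul(Z, SSZ)), mul(add(Z, Z), mul(SZ, SSZ)))))))))
  →28  S(S(S(S(S(S(add(mul(Z, SSZ), mul(add(Z, Z), mul(SZ, SSZ)))))))))
  →29  S(S(S(S(S(S(add(Z, mul(add(Z, Z), mul(SZ, SSZ)))))))))
  →30  S(S(S(S(S(S(mul(add(Z, Z), mul(SZ, SSZ))))))))
  →31  S(S(S(S(S(S(mul(Z, mul(SZ, SSZ))))))))
  →32  S^6(Z)

Answer: YES — reaches normal form S^6(Z) in 32 ≤ 32 steps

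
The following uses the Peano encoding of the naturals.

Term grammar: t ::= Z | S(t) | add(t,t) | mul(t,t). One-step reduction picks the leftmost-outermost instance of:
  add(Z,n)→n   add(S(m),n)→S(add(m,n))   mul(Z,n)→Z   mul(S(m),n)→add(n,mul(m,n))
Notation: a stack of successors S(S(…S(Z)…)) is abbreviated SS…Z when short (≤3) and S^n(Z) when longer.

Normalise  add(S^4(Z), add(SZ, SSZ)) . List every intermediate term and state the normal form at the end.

  start: add(S^4(Z), add(SZ, SSZ))
  step 1: S(add(SSSZ, add(SZ, SSZ)))
  step 2: S(S(add(SSZ, add(SZ, SSZ))))
  step 3: S(S(S(add(SZ, add(SZ, SSZ)))))
  step 4: S(S(S(S(add(Z, add(SZ, SSZ))))))
  step 5: S(S(S(S(add(SZ, SSZ)))))
  step 6: S(S(S(S(S(add(Z, SSZ))))))
  step 7: S^7(Z)

Answer: normal form = S^7(Z)  (in 7 steps)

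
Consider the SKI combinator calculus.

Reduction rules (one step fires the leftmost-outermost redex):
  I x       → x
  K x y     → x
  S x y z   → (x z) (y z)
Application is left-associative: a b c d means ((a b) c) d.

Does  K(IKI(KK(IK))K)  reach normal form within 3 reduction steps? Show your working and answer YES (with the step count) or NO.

Answer: YES — reaches normal form KK in 3 ≤ 3 steps

Working:
  start: K(IKI(KK(IK))K)
  →1  K(KI(KK(IK))K)
  →2  K(IK)
  →3  KK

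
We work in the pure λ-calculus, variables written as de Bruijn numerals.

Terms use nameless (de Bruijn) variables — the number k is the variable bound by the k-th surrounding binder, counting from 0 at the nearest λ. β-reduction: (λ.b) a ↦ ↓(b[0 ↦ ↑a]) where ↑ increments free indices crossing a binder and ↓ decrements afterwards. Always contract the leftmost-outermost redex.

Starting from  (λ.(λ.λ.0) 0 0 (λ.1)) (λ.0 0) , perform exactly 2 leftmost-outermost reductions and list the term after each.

  start: (λ.(λ.λ.0) 0 0 (λ.1)) (λ.0 0)
  →1  (λ.λ.0) (λ.0 0) (λ.0 0) (λ.λ.0 0)
  →2  (λ.0) (λ.0 0) (λ.λ.0 0)

Answer: after 2 steps: (λ.0) (λ.0 0) (λ.λ.0 0)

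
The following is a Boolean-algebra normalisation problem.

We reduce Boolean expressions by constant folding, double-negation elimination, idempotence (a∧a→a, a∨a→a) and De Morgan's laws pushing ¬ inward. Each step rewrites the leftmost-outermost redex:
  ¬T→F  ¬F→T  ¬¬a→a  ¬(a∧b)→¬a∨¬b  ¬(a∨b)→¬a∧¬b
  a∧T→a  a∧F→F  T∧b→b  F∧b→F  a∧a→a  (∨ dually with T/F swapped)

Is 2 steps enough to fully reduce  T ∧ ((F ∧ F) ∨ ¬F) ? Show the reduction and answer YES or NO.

  start: T ∧ ((F ∧ F) ∨ ¬F)
  step 1: (F ∧ F) ∨ ¬F
  step 2: F ∨ ¬F

Answer: NO — after 2 steps the term is F ∨ ¬F, not yet normal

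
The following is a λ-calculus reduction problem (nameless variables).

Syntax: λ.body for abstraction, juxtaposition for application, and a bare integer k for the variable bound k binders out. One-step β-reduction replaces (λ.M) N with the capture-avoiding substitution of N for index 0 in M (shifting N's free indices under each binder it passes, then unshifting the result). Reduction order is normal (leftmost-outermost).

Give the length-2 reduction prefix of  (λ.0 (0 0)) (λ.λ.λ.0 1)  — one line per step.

  start: (λ.0 (0 0)) (λ.λ.λ.0 1)
  [1] (λ.λ.λ.0 1) ((λ.λ.λ.0 1) (λ.λ.λ.0 1))
  [2] λ.λ.0 1

Answer: after 2 steps: λ.λ.0 1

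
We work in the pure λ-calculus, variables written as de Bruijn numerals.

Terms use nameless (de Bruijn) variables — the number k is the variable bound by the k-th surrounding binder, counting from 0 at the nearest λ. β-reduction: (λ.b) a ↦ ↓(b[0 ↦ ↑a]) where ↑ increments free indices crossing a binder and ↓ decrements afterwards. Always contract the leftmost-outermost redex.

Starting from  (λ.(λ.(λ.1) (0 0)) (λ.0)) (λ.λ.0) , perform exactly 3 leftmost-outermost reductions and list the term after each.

Answer: after 3 steps: λ.0

Derivation:
  start: (λ.(λ.(λ.1) (0 0)) (λ.0)) (λ.λ.0)
  step 1: (λ.(λ.1) (0 0)) (λ.0)
  step 2: (λ.λ.0) ((λ.0) (λ.0))
  step 3: λ.0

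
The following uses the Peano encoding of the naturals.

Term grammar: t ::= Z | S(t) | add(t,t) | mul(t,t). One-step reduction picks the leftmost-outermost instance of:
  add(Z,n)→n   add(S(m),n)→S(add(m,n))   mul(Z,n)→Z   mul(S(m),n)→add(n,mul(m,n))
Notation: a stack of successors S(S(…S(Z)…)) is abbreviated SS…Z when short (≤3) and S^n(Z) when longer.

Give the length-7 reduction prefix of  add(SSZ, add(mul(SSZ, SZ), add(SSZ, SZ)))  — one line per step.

Answer: after 7 steps: S(S(S(add(mul(SZ, SZ), add(SSZ, SZ)))))

Reduction:
  start: add(SSZ, add(mul(SSZ, SZ), add(SSZ, SZ)))
  step 1: S(add(SZ, add(mul(SSZ, SZ), add(SSZ, SZ))))
  step 2: S(S(add(Z, add(mul(SSZ, SZ), add(SSZ, SZ)))))
  step 3: S(S(add(mul(SSZ, SZ), add(SSZ, SZ))))
  step 4: S(S(add(add(SZ, mul(SZ, SZ)), add(SSZ, SZ))))
  step 5: S(S(add(S(add(Z, mul(SZ, SZ))), add(SSZ, SZ))))
  step 6: S(S(S(add(add(Z, mul(SZ, SZ)), add(SSZ, SZ)))))
  step 7: S(S(S(add(mul(SZ, SZ), add(SSZ, SZ)))))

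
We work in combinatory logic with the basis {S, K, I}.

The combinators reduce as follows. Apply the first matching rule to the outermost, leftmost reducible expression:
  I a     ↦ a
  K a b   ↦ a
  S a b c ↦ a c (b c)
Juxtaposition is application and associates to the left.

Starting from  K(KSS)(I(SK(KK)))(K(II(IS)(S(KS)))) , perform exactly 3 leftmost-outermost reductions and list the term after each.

  start: K(KSS)(I(SK(KK)))(K(II(IS)(S(KS))))
  [1] KSS(K(II(IS)(S(KS))))
  [2] S(K(II(IS)(S(KS))))
  [3] S(K(I(IS)(S(KS))))

Answer: after 3 steps: S(K(I(IS)(S(KS))))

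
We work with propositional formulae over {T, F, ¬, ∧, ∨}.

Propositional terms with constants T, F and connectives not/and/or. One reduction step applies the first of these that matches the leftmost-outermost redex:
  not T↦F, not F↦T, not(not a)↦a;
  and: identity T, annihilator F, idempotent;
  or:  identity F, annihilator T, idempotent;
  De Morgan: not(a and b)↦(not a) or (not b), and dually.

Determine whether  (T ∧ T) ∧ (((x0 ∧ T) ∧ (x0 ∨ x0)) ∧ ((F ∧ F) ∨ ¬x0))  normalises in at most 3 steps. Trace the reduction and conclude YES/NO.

  start: (T ∧ T) ∧ (((x0 ∧ T) ∧ (x0 ∨ x0)) ∧ ((F ∧ F) ∨ ¬x0))
  [1] T ∧ (((x0 ∧ T) ∧ (x0 ∨ x0)) ∧ ((F ∧ F) ∨ ¬x0))
  [2] ((x0 ∧ T) ∧ (x0 ∨ x0)) ∧ ((F ∧ F) ∨ ¬x0)
  [3] (x0 ∧ (x0 ∨ x0)) ∧ ((F ∧ F) ∨ ¬x0)

Answer: NO — after 3 steps the term is (x0 ∧ (x0 ∨ x0)) ∧ ((F ∧ F) ∨ ¬x0), not yet normal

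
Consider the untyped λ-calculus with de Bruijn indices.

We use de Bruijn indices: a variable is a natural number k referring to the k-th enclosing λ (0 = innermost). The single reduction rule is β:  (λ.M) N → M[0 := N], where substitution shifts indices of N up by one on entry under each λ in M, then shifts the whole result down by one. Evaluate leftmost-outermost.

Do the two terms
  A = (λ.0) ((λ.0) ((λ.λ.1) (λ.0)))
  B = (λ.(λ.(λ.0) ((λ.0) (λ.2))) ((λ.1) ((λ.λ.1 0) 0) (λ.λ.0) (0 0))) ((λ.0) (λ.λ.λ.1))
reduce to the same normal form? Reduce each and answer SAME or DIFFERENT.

Term A:
  start: (λ.0) ((λ.0) ((λ.λ.1) (λ.0)))
  [1] (λ.0) ((λ.λ.1) (λ.0))
  [2] (λ.λ.1) (λ.0)
  [3] λ.λ.0

Term B:
  start: (λ.(λ.(λ.0) ((λ.0) (λ.2))) ((λ.1) ((λ.λ.1 0) 0) (λ.λ.0) (0 0))) ((λ.0) (λ.λ.λ.1))
  [1] (λ.(λ.0) ((λ.0) (λ.(λ.0) (λ.λ.λ.1)))) ((λ.(λ.0) (λ.λ.λ.1)) ((λ.λ.1 0) ((λ.0) (λ.λ.λ.1))) (λ.λ.0) ((λ.0) (λ.λ.λ.1) ((λ.0) (λ.λ.λ.1))))
  [2] (λ.0) ((λ.0) (λ.(λ.0) (λ.λ.λ.1)))
  [3] (λ.0) (λ.(λ.0) (λ.λ.λ.1))
  [4] λ.(λ.0) (λ.λ.λ.1)
  [5] λ.λ.λ.λ.1

Answer: DIFFERENT — A ⇓ λ.λ.0, B ⇓ λ.λ.λ.λ.1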